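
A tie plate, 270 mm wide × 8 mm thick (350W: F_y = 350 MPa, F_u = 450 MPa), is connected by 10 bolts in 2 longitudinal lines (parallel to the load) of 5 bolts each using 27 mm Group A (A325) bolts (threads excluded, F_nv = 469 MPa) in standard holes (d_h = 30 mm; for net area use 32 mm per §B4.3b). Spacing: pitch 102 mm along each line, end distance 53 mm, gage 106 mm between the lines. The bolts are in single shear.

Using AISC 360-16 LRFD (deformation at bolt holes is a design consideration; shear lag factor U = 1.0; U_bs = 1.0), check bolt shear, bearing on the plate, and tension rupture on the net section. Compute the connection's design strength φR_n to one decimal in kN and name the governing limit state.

Bolt shear: A_b = π(27)²/4 = 572.56 mm². φR_n = 0.75 × 469 × 572.56 × 10 × 1 = 2014.0 kN.
Bearing (8 mm plate, F_u = 450 MPa): end bolts L_c = 53 − 30/2 = 38, R_n = min(1.2×38×8×450, 2.4×27×8×450) = 164.16 kN/bolt; interior L_c = 102 − 30 = 72, R_n = 233.28 kN/bolt. φR_n = 0.75 × (2×164.16 + 8×233.28) = 1645.9 kN.
Tension rupture (net): A_n = (270 − 2×32)×8 = 1648 mm² (U = 1.0, A_e = A_n). φR_n = 0.75 × 450 × 1648 = 556.2 kN.
Governing: min(2014.0, 1645.9, 556.2) = 556.2 kN → net-section rupture.

556.2 kN (net-section rupture governs)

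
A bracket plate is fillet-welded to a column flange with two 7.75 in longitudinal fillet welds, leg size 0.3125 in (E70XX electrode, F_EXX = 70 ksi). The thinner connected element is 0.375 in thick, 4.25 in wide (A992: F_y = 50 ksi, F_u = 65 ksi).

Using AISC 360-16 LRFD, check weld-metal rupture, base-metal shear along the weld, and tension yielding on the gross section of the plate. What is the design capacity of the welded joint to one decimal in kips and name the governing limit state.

Weld metal: throat = 0.707×0.3125 = 0.22094 in, L = 2×7.75 = 15.5 in. φR_n = 0.75 × 0.6 × 70 × 0.22094 × 15.5 = 107.9 kips.
Base metal shear (0.375 in plate): yield φR_n = 1.0×0.6×50×0.375×15.5 = 174.4 kips; rupture φR_n = 0.75×0.6×65×0.375×15.5 = 170.0 kips; take 170.0 kips (rupture).
Tension yield (gross): A_g = 4.25×0.375 = 1.5938 in². φR_n = 0.90 × 50 × 1.5938 = 71.7 kips.
Governing: min(107.9, 170.0, 71.7) = 71.7 kips → gross-section yield.

71.7 kips (gross-section yield governs)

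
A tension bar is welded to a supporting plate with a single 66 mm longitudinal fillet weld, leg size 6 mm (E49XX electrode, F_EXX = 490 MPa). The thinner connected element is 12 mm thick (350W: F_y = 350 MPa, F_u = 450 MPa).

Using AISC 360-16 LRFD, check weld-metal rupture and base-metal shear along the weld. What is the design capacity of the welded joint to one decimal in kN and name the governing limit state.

Weld metal: throat = 0.707×6 = 4.242 mm, L = 66 mm. φR_n = 0.75 × 0.6 × 490 × 4.242 × 66 = 61.7 kN.
Base metal shear (12 mm plate): yield φR_n = 1.0×0.6×350×12×66 = 166.3 kN; rupture φR_n = 0.75×0.6×450×12×66 = 160.4 kN; take 160.4 kN (rupture).
Governing: min(61.7, 160.4) = 61.7 kN → weld metal.

61.7 kN (weld metal governs)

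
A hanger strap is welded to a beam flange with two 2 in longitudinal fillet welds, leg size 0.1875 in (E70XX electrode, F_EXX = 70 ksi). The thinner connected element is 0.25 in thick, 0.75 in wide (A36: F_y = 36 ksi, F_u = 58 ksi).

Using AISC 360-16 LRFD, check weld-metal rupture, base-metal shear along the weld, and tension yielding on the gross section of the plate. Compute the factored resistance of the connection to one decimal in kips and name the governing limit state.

Weld metal: throat = 0.707×0.1875 = 0.13256 in, L = 2×2 = 4 in. φR_n = 0.75 × 0.6 × 70 × 0.13256 × 4 = 16.7 kips.
Base metal shear (0.25 in plate): yield φR_n = 1.0×0.6×36×0.25×4 = 21.6 kips; rupture φR_n = 0.75×0.6×58×0.25×4 = 26.1 kips; take 21.6 kips (yield).
Tension yield (gross): A_g = 0.75×0.25 = 0.1875 in². φR_n = 0.90 × 36 × 0.1875 = 6.1 kips.
Governing: min(16.7, 21.6, 6.1) = 6.1 kips → gross-section yield.

6.1 kips (gross-section yield governs)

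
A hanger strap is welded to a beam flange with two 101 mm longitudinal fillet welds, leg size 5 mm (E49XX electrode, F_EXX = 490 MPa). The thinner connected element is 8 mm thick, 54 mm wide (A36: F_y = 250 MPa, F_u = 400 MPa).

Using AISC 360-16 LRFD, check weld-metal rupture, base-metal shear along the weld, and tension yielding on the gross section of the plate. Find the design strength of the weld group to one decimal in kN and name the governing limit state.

Weld metal: throat = 0.707×5 = 3.535 mm, L = 2×101 = 202 mm. φR_n = 0.75 × 0.6 × 490 × 3.535 × 202 = 157.5 kN.
Base metal shear (8 mm plate): yield φR_n = 1.0×0.6×250×8×202 = 242.4 kN; rupture φR_n = 0.75×0.6×400×8×202 = 290.9 kN; take 242.4 kN (yield).
Tension yield (gross): A_g = 54×8 = 432 mm². φR_n = 0.90 × 250 × 432 = 97.2 kN.
Governing: min(157.5, 242.4, 97.2) = 97.2 kN → gross-section yield.

97.2 kN (gross-section yield governs)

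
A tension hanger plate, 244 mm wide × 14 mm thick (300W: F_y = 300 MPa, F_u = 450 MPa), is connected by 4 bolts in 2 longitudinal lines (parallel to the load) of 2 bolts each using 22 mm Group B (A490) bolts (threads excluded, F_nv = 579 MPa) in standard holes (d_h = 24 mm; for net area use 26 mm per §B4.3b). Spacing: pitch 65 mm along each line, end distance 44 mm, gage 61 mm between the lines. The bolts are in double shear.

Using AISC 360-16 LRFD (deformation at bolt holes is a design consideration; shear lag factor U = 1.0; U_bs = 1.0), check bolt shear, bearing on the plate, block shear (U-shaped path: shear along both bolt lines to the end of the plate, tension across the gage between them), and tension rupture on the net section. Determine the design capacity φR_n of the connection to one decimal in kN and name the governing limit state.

562.3 kN (block shear governs)

Bolt shear: A_b = π(22)²/4 = 380.13 mm². φR_n = 0.75 × 579 × 380.13 × 4 × 2 = 1320.6 kN.
Bearing (14 mm plate, F_u = 450 MPa): end bolts L_c = 44 − 24/2 = 32, R_n = min(1.2×32×14×450, 2.4×22×14×450) = 241.92 kN/bolt; interior L_c = 65 − 24 = 41, R_n = 309.96 kN/bolt. φR_n = 0.75 × (2×241.92 + 2×309.96) = 827.8 kN.
Block shear: shear path 2×[44+1×65] = 2×109 mm, A_gv = 3052, A_nv = 2×(109 − 1.5×26)×14 = 1960 mm²; tension across gage: (61 − 1×26)×14 = 490 mm². R_n = min(0.6×450×1960, 0.6×300×3052) + 1.0×450×490 = min(529.2, 549.36) + 220.5 = 749.7 kN. φR_n = 0.75 × 749.7 = 562.3 kN.
Tension rupture (net): A_n = (244 − 2×26)×14 = 2688 mm² (U = 1.0, A_e = A_n). φR_n = 0.75 × 450 × 2688 = 907.2 kN.
Governing: min(1320.6, 827.8, 562.3, 907.2) = 562.3 kN → block shear.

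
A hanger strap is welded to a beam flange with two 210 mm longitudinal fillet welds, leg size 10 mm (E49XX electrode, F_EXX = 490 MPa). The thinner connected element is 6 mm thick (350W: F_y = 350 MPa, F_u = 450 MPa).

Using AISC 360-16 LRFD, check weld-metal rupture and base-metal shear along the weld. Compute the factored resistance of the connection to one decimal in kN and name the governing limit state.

Weld metal: throat = 0.707×10 = 7.07 mm, L = 2×210 = 420 mm. φR_n = 0.75 × 0.6 × 490 × 7.07 × 420 = 654.8 kN.
Base metal shear (6 mm plate): yield φR_n = 1.0×0.6×350×6×420 = 529.2 kN; rupture φR_n = 0.75×0.6×450×6×420 = 510.3 kN; take 510.3 kN (rupture).
Governing: min(654.8, 510.3) = 510.3 kN → base-metal shear.

510.3 kN (base-metal shear governs)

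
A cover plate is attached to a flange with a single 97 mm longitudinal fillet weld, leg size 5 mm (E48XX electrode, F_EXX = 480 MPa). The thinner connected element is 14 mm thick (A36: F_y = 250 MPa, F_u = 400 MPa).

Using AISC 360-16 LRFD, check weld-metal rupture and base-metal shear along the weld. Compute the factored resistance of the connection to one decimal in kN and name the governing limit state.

74.1 kN (weld metal governs)

Weld metal: throat = 0.707×5 = 3.535 mm, L = 97 mm. φR_n = 0.75 × 0.6 × 480 × 3.535 × 97 = 74.1 kN.
Base metal shear (14 mm plate): yield φR_n = 1.0×0.6×250×14×97 = 203.7 kN; rupture φR_n = 0.75×0.6×400×14×97 = 244.4 kN; take 203.7 kN (yield).
Governing: min(74.1, 203.7) = 74.1 kN → weld metal.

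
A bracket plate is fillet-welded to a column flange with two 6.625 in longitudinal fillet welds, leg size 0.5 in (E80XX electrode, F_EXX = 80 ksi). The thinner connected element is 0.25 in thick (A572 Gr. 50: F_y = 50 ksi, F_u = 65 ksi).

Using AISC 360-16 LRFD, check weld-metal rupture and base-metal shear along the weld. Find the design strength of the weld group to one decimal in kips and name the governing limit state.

Weld metal: throat = 0.707×0.5 = 0.3535 in, L = 2×6.625 = 13.25 in. φR_n = 0.75 × 0.6 × 80 × 0.3535 × 13.25 = 168.6 kips.
Base metal shear (0.25 in plate): yield φR_n = 1.0×0.6×50×0.25×13.25 = 99.4 kips; rupture φR_n = 0.75×0.6×65×0.25×13.25 = 96.9 kips; take 96.9 kips (rupture).
Governing: min(168.6, 96.9) = 96.9 kips → base-metal shear.

96.9 kips (base-metal shear governs)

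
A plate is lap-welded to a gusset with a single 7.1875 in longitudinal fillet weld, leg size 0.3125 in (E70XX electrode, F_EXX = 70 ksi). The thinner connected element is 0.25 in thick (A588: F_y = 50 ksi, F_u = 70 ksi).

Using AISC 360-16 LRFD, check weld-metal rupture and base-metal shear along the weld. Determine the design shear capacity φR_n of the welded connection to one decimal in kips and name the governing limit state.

Weld metal: throat = 0.707×0.3125 = 0.22094 in, L = 7.1875 in. φR_n = 0.75 × 0.6 × 70 × 0.22094 × 7.1875 = 50.0 kips.
Base metal shear (0.25 in plate): yield φR_n = 1.0×0.6×50×0.25×7.1875 = 53.9 kips; rupture φR_n = 0.75×0.6×70×0.25×7.1875 = 56.6 kips; take 53.9 kips (yield).
Governing: min(50.0, 53.9) = 50.0 kips → weld metal.

50.0 kips (weld metal governs)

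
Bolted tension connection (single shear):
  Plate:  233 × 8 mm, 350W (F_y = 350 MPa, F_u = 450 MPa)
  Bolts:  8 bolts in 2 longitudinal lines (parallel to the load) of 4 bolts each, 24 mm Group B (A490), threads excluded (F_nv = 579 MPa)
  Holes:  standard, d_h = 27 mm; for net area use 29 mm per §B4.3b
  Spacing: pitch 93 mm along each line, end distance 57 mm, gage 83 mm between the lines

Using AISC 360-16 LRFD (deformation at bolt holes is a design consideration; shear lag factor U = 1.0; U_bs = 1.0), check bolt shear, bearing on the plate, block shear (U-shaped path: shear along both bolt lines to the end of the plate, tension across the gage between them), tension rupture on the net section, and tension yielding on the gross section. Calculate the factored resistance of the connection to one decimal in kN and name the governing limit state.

472.5 kN (net-section rupture governs)

Bolt shear: A_b = π(24)²/4 = 452.39 mm². φR_n = 0.75 × 579 × 452.39 × 8 × 1 = 1571.6 kN.
Bearing (8 mm plate, F_u = 450 MPa): end bolts L_c = 57 − 27/2 = 43.5, R_n = min(1.2×43.5×8×450, 2.4×24×8×450) = 187.92 kN/bolt; interior L_c = 93 − 27 = 66, R_n = 207.36 kN/bolt. φR_n = 0.75 × (2×187.92 + 6×207.36) = 1215.0 kN.
Block shear: shear path 2×[57+3×93] = 2×336 mm, A_gv = 5376, A_nv = 2×(336 − 3.5×29)×8 = 3752 mm²; tension across gage: (83 − 1×29)×8 = 432 mm². R_n = min(0.6×450×3752, 0.6×350×5376) + 1.0×450×432 = min(1013, 1129) + 194.4 = 1207.4 kN. φR_n = 0.75 × 1207.4 = 905.6 kN.
Tension rupture (net): A_n = (233 − 2×29)×8 = 1400 mm² (U = 1.0, A_e = A_n). φR_n = 0.75 × 450 × 1400 = 472.5 kN.
Tension yield (gross): A_g = 233×8 = 1864 mm². φR_n = 0.90 × 350 × 1864 = 587.2 kN.
Governing: min(1571.6, 1215.0, 905.6, 472.5, 587.2) = 472.5 kN → net-section rupture.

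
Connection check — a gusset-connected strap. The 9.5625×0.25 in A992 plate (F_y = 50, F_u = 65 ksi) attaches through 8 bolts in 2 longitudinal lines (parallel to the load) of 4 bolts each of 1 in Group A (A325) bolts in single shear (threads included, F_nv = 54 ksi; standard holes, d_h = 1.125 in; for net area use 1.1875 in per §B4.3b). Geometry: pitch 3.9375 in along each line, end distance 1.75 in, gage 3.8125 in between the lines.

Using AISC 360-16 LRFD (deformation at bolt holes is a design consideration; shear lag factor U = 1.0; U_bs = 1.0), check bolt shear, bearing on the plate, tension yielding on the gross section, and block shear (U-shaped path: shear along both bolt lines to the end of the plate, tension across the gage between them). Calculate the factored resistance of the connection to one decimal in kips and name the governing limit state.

Bolt shear: A_b = π(1)²/4 = 0.7854 in². φR_n = 0.75 × 54 × 0.7854 × 8 × 1 = 254.5 kips.
Bearing (0.25 in plate, F_u = 65 ksi): end bolts L_c = 1.75 − 1.125/2 = 1.1875, R_n = min(1.2×1.1875×0.25×65, 2.4×1×0.25×65) = 23.156 kips/bolt; interior L_c = 3.9375 − 1.125 = 2.8125, R_n = 39 kips/bolt. φR_n = 0.75 × (2×23.156 + 6×39) = 210.2 kips.
Tension yield (gross): A_g = 9.5625×0.25 = 2.3906 in². φR_n = 0.90 × 50 × 2.3906 = 107.6 kips.
Block shear: shear path 2×[1.75+3×3.9375] = 2×13.5625 in, A_gv = 6.7813, A_nv = 2×(13.5625 − 3.5×1.1875)×0.25 = 4.7031 in²; tension across gage: (3.8125 − 1×1.1875)×0.25 = 0.65625 in². R_n = min(0.6×65×4.7031, 0.6×50×6.7813) + 1.0×65×0.65625 = min(183.42, 203.44) + 42.656 = 226.08 kips. φR_n = 0.75 × 226.08 = 169.6 kips.
Governing: min(254.5, 210.2, 107.6, 169.6) = 107.6 kips → gross-section yield.

107.6 kips (gross-section yield governs)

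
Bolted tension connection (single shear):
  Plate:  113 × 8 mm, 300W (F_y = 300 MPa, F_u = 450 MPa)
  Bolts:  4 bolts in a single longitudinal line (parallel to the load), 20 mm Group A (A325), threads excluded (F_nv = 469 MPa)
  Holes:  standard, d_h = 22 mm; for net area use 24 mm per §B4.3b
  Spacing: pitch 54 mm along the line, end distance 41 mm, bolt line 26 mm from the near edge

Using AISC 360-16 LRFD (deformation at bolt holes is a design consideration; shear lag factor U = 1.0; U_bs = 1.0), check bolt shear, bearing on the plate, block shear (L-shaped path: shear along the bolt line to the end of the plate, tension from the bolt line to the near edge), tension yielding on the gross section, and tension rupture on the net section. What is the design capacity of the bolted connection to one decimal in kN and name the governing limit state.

230.6 kN (block shear governs)

Bolt shear: A_b = π(20)²/4 = 314.16 mm². φR_n = 0.75 × 469 × 314.16 × 4 × 1 = 442.0 kN.
Bearing (8 mm plate, F_u = 450 MPa): end bolts L_c = 41 − 22/2 = 30, R_n = min(1.2×30×8×450, 2.4×20×8×450) = 129.6 kN/bolt; interior L_c = 54 − 22 = 32, R_n = 138.24 kN/bolt. φR_n = 0.75 × (1×129.6 + 3×138.24) = 408.2 kN.
Block shear: shear path 1×[41+3×54] = 1×203 mm, A_gv = 1624, A_nv = 1×(203 − 3.5×24)×8 = 952 mm²; tension to near edge: (26 − 0.5×24)×8 = 112 mm². R_n = min(0.6×450×952, 0.6×300×1624) + 1.0×450×112 = min(257.04, 292.32) + 50.4 = 307.44 kN. φR_n = 0.75 × 307.44 = 230.6 kN.
Tension yield (gross): A_g = 113×8 = 904 mm². φR_n = 0.90 × 300 × 904 = 244.1 kN.
Tension rupture (net): A_n = (113 − 1×24)×8 = 712 mm² (U = 1.0, A_e = A_n). φR_n = 0.75 × 450 × 712 = 240.3 kN.
Governing: min(442.0, 408.2, 230.6, 244.1, 240.3) = 230.6 kN → block shear.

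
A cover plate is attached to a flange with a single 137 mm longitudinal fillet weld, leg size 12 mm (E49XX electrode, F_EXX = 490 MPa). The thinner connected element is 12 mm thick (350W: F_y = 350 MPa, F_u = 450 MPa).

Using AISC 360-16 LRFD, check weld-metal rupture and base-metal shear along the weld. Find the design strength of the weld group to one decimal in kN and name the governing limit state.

Weld metal: throat = 0.707×12 = 8.484 mm, L = 137 mm. φR_n = 0.75 × 0.6 × 490 × 8.484 × 137 = 256.3 kN.
Base metal shear (12 mm plate): yield φR_n = 1.0×0.6×350×12×137 = 345.2 kN; rupture φR_n = 0.75×0.6×450×12×137 = 332.9 kN; take 332.9 kN (rupture).
Governing: min(256.3, 332.9) = 256.3 kN → weld metal.

256.3 kN (weld metal governs)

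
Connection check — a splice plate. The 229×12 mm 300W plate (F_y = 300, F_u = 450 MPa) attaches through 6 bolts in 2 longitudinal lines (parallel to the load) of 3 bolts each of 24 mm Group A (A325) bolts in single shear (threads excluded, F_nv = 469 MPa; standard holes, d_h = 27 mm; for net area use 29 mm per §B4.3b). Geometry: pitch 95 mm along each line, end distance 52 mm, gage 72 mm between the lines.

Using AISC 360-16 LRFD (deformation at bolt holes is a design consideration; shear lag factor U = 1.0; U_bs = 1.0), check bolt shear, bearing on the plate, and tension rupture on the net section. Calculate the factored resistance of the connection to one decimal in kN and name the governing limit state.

692.6 kN (net-section rupture governs)

Bolt shear: A_b = π(24)²/4 = 452.39 mm². φR_n = 0.75 × 469 × 452.39 × 6 × 1 = 954.8 kN.
Bearing (12 mm plate, F_u = 450 MPa): end bolts L_c = 52 − 27/2 = 38.5, R_n = min(1.2×38.5×12×450, 2.4×24×12×450) = 249.48 kN/bolt; interior L_c = 95 − 27 = 68, R_n = 311.04 kN/bolt. φR_n = 0.75 × (2×249.48 + 4×311.04) = 1307.3 kN.
Tension rupture (net): A_n = (229 − 2×29)×12 = 2052 mm² (U = 1.0, A_e = A_n). φR_n = 0.75 × 450 × 2052 = 692.6 kN.
Governing: min(954.8, 1307.3, 692.6) = 692.6 kN → net-section rupture.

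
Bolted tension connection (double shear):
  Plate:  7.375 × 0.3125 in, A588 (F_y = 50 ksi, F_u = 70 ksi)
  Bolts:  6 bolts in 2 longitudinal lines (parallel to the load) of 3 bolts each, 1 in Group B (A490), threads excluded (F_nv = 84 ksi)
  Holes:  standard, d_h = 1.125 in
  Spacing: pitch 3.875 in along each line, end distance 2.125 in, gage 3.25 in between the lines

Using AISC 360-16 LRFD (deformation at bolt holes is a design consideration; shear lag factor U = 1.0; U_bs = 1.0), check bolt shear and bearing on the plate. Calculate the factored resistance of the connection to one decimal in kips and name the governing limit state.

219.0 kips (bearing governs)

Bolt shear: A_b = π(1)²/4 = 0.7854 in². φR_n = 0.75 × 84 × 0.7854 × 6 × 2 = 593.8 kips.
Bearing (0.3125 in plate, F_u = 70 ksi): end bolts L_c = 2.125 − 1.125/2 = 1.5625, R_n = min(1.2×1.5625×0.3125×70, 2.4×1×0.3125×70) = 41.016 kips/bolt; interior L_c = 3.875 − 1.125 = 2.75, R_n = 52.5 kips/bolt. φR_n = 0.75 × (2×41.016 + 4×52.5) = 219.0 kips.
Governing: min(593.8, 219.0) = 219.0 kips → bearing.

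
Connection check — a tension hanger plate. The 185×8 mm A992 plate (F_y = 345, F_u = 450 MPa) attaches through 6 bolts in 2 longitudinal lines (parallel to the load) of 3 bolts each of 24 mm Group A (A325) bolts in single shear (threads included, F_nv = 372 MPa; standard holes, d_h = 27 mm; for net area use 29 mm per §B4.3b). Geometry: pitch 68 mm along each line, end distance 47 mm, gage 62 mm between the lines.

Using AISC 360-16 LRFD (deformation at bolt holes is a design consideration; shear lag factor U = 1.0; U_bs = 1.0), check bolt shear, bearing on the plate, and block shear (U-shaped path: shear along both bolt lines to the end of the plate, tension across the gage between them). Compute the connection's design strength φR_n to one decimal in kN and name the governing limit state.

Bolt shear: A_b = π(24)²/4 = 452.39 mm². φR_n = 0.75 × 372 × 452.39 × 6 × 1 = 757.3 kN.
Bearing (8 mm plate, F_u = 450 MPa): end bolts L_c = 47 − 27/2 = 33.5, R_n = min(1.2×33.5×8×450, 2.4×24×8×450) = 144.72 kN/bolt; interior L_c = 68 − 27 = 41, R_n = 177.12 kN/bolt. φR_n = 0.75 × (2×144.72 + 4×177.12) = 748.4 kN.
Block shear: shear path 2×[47+2×68] = 2×183 mm, A_gv = 2928, A_nv = 2×(183 − 2.5×29)×8 = 1768 mm²; tension across gage: (62 − 1×29)×8 = 264 mm². R_n = min(0.6×450×1768, 0.6×345×2928) + 1.0×450×264 = min(477.36, 606.1) + 118.8 = 596.16 kN. φR_n = 0.75 × 596.16 = 447.1 kN.
Governing: min(757.3, 748.4, 447.1) = 447.1 kN → block shear.

447.1 kN (block shear governs)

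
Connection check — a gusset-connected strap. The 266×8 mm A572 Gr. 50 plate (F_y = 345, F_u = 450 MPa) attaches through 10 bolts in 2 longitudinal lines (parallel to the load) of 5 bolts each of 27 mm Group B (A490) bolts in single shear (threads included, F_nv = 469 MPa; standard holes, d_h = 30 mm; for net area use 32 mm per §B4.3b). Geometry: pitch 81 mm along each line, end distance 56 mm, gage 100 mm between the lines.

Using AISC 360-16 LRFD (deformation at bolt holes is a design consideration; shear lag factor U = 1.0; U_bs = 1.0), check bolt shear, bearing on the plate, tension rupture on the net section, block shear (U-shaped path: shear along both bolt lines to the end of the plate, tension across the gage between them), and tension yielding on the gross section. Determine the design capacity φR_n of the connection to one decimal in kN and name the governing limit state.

545.4 kN (net-section rupture governs)

Bolt shear: A_b = π(27)²/4 = 572.56 mm². φR_n = 0.75 × 469 × 572.56 × 10 × 1 = 2014.0 kN.
Bearing (8 mm plate, F_u = 450 MPa): end bolts L_c = 56 − 30/2 = 41, R_n = min(1.2×41×8×450, 2.4×27×8×450) = 177.12 kN/bolt; interior L_c = 81 − 30 = 51, R_n = 220.32 kN/bolt. φR_n = 0.75 × (2×177.12 + 8×220.32) = 1587.6 kN.
Tension rupture (net): A_n = (266 − 2×32)×8 = 1616 mm² (U = 1.0, A_e = A_n). φR_n = 0.75 × 450 × 1616 = 545.4 kN.
Block shear: shear path 2×[56+4×81] = 2×380 mm, A_gv = 6080, A_nv = 2×(380 − 4.5×32)×8 = 3776 mm²; tension across gage: (100 − 1×32)×8 = 544 mm². R_n = min(0.6×450×3776, 0.6×345×6080) + 1.0×450×544 = min(1019.5, 1258.6) + 244.8 = 1264.3 kN. φR_n = 0.75 × 1264.3 = 948.2 kN.
Tension yield (gross): A_g = 266×8 = 2128 mm². φR_n = 0.90 × 345 × 2128 = 660.7 kN.
Governing: min(2014.0, 1587.6, 545.4, 948.2, 660.7) = 545.4 kN → net-section rupture.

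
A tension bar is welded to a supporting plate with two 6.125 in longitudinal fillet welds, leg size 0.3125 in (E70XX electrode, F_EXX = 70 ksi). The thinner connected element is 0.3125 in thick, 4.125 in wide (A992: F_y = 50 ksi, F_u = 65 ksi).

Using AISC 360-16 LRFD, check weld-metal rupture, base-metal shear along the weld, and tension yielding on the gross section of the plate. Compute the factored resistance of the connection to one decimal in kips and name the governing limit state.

58.0 kips (gross-section yield governs)

Weld metal: throat = 0.707×0.3125 = 0.22094 in, L = 2×6.125 = 12.25 in. φR_n = 0.75 × 0.6 × 70 × 0.22094 × 12.25 = 85.3 kips.
Base metal shear (0.3125 in plate): yield φR_n = 1.0×0.6×50×0.3125×12.25 = 114.8 kips; rupture φR_n = 0.75×0.6×65×0.3125×12.25 = 112.0 kips; take 112.0 kips (rupture).
Tension yield (gross): A_g = 4.125×0.3125 = 1.2891 in². φR_n = 0.90 × 50 × 1.2891 = 58.0 kips.
Governing: min(85.3, 112.0, 58.0) = 58.0 kips → gross-section yield.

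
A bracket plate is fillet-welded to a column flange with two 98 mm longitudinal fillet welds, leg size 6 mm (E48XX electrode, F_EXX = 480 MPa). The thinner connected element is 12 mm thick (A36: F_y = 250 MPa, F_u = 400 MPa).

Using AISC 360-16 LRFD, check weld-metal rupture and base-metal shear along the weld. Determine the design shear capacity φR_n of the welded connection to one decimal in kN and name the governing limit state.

179.6 kN (weld metal governs)

Weld metal: throat = 0.707×6 = 4.242 mm, L = 2×98 = 196 mm. φR_n = 0.75 × 0.6 × 480 × 4.242 × 196 = 179.6 kN.
Base metal shear (12 mm plate): yield φR_n = 1.0×0.6×250×12×196 = 352.8 kN; rupture φR_n = 0.75×0.6×400×12×196 = 423.4 kN; take 352.8 kN (yield).
Governing: min(179.6, 352.8) = 179.6 kN → weld metal.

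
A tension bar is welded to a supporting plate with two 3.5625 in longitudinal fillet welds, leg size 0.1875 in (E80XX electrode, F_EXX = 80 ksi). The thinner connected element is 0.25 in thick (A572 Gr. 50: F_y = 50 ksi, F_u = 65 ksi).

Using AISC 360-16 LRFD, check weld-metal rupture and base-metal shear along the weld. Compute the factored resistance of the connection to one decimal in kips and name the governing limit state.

34.0 kips (weld metal governs)

Weld metal: throat = 0.707×0.1875 = 0.13256 in, L = 2×3.5625 = 7.125 in. φR_n = 0.75 × 0.6 × 80 × 0.13256 × 7.125 = 34.0 kips.
Base metal shear (0.25 in plate): yield φR_n = 1.0×0.6×50×0.25×7.125 = 53.4 kips; rupture φR_n = 0.75×0.6×65×0.25×7.125 = 52.1 kips; take 52.1 kips (rupture).
Governing: min(34.0, 52.1) = 34.0 kips → weld metal.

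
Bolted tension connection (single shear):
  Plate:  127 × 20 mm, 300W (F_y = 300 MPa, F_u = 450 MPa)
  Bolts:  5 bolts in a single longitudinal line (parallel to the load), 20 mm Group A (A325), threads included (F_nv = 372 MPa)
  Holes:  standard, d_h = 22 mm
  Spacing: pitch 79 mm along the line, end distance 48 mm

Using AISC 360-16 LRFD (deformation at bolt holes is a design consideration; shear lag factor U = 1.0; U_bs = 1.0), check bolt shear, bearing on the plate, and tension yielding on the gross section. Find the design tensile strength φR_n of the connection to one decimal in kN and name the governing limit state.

Bolt shear: A_b = π(20)²/4 = 314.16 mm². φR_n = 0.75 × 372 × 314.16 × 5 × 1 = 438.3 kN.
Bearing (20 mm plate, F_u = 450 MPa): end bolts L_c = 48 − 22/2 = 37, R_n = min(1.2×37×20×450, 2.4×20×20×450) = 399.6 kN/bolt; interior L_c = 79 − 22 = 57, R_n = 432 kN/bolt. φR_n = 0.75 × (1×399.6 + 4×432) = 1595.7 kN.
Tension yield (gross): A_g = 127×20 = 2540 mm². φR_n = 0.90 × 300 × 2540 = 685.8 kN.
Governing: min(438.3, 1595.7, 685.8) = 438.3 kN → bolt shear.

438.3 kN (bolt shear governs)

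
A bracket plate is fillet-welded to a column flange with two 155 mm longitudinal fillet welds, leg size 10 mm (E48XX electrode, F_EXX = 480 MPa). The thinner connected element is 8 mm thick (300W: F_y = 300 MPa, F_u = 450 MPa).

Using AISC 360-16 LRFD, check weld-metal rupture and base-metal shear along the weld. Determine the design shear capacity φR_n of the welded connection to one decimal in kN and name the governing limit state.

446.4 kN (base-metal shear governs)

Weld metal: throat = 0.707×10 = 7.07 mm, L = 2×155 = 310 mm. φR_n = 0.75 × 0.6 × 480 × 7.07 × 310 = 473.4 kN.
Base metal shear (8 mm plate): yield φR_n = 1.0×0.6×300×8×310 = 446.4 kN; rupture φR_n = 0.75×0.6×450×8×310 = 502.2 kN; take 446.4 kN (yield).
Governing: min(473.4, 446.4) = 446.4 kN → base-metal shear.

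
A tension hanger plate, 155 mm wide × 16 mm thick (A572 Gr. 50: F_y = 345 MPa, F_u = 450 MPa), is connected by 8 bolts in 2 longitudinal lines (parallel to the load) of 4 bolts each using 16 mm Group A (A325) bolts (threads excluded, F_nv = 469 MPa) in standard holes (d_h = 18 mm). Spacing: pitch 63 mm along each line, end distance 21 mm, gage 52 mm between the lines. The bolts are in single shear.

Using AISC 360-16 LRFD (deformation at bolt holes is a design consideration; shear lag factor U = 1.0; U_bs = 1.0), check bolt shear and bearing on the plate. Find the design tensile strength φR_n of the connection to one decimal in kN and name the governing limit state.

565.8 kN (bolt shear governs)

Bolt shear: A_b = π(16)²/4 = 201.06 mm². φR_n = 0.75 × 469 × 201.06 × 8 × 1 = 565.8 kN.
Bearing (16 mm plate, F_u = 450 MPa): end bolts L_c = 21 − 18/2 = 12, R_n = min(1.2×12×16×450, 2.4×16×16×450) = 103.68 kN/bolt; interior L_c = 63 − 18 = 45, R_n = 276.48 kN/bolt. φR_n = 0.75 × (2×103.68 + 6×276.48) = 1399.7 kN.
Governing: min(565.8, 1399.7) = 565.8 kN → bolt shear.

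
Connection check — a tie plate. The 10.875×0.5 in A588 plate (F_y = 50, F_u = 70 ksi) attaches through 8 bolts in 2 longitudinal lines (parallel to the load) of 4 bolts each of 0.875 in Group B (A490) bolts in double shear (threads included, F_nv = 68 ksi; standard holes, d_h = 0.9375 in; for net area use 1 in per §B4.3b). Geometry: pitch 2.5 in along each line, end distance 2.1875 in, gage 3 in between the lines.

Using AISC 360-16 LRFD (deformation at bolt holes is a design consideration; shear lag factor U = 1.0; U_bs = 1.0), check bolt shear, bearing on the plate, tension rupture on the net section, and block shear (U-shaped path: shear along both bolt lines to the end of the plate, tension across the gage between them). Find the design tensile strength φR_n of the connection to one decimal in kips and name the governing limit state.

233.0 kips (net-section rupture governs)

Bolt shear: A_b = π(0.875)²/4 = 0.60132 in². φR_n = 0.75 × 68 × 0.60132 × 8 × 2 = 490.7 kips.
Bearing (0.5 in plate, F_u = 70 ksi): end bolts L_c = 2.1875 − 0.9375/2 = 1.71875, R_n = min(1.2×1.71875×0.5×70, 2.4×0.875×0.5×70) = 72.188 kips/bolt; interior L_c = 2.5 − 0.9375 = 1.5625, R_n = 65.625 kips/bolt. φR_n = 0.75 × (2×72.188 + 6×65.625) = 403.6 kips.
Tension rupture (net): A_n = (10.875 − 2×1)×0.5 = 4.4375 in² (U = 1.0, A_e = A_n). φR_n = 0.75 × 70 × 4.4375 = 233.0 kips.
Block shear: shear path 2×[2.1875+3×2.5] = 2×9.6875 in, A_gv = 9.6875, A_nv = 2×(9.6875 − 3.5×1)×0.5 = 6.1875 in²; tension across gage: (3 − 1×1)×0.5 = 1 in². R_n = min(0.6×70×6.1875, 0.6×50×9.6875) + 1.0×70×1 = min(259.88, 290.63) + 70 = 329.88 kips. φR_n = 0.75 × 329.88 = 247.4 kips.
Governing: min(490.7, 403.6, 233.0, 247.4) = 233.0 kips → net-section rupture.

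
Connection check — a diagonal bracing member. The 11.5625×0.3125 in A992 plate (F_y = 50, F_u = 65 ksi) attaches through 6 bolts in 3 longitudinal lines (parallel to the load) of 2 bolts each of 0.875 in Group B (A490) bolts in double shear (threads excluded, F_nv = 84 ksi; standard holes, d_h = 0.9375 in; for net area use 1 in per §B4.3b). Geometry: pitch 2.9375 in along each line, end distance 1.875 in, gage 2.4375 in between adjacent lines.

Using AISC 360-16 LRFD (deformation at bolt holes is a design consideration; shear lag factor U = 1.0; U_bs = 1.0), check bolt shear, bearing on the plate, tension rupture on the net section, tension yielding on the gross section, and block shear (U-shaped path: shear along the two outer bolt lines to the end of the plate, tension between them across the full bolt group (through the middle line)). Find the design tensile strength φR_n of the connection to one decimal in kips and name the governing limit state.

104.4 kips (block shear governs)

Bolt shear: A_b = π(0.875)²/4 = 0.60132 in². φR_n = 0.75 × 84 × 0.60132 × 6 × 2 = 454.6 kips.
Bearing (0.3125 in plate, F_u = 65 ksi): end bolts L_c = 1.875 − 0.9375/2 = 1.40625, R_n = min(1.2×1.40625×0.3125×65, 2.4×0.875×0.3125×65) = 34.277 kips/bolt; interior L_c = 2.9375 − 0.9375 = 2, R_n = 42.656 kips/bolt. φR_n = 0.75 × (3×34.277 + 3×42.656) = 173.1 kips.
Tension rupture (net): A_n = (11.5625 − 3×1)×0.3125 = 2.6758 in² (U = 1.0, A_e = A_n). φR_n = 0.75 × 65 × 2.6758 = 130.4 kips.
Tension yield (gross): A_g = 11.5625×0.3125 = 3.6133 in². φR_n = 0.90 × 50 × 3.6133 = 162.6 kips.
Block shear: shear path 2×[1.875+1×2.9375] = 2×4.8125 in, A_gv = 3.0078, A_nv = 2×(4.8125 − 1.5×1)×0.3125 = 2.0703 in²; tension across gage: (4.875 − 2×1)×0.3125 = 0.89844 in². R_n = min(0.6×65×2.0703, 0.6×50×3.0078) + 1.0×65×0.89844 = min(80.742, 90.234) + 58.399 = 139.14 kips. φR_n = 0.75 × 139.14 = 104.4 kips.
Governing: min(454.6, 173.1, 130.4, 162.6, 104.4) = 104.4 kips → block shear.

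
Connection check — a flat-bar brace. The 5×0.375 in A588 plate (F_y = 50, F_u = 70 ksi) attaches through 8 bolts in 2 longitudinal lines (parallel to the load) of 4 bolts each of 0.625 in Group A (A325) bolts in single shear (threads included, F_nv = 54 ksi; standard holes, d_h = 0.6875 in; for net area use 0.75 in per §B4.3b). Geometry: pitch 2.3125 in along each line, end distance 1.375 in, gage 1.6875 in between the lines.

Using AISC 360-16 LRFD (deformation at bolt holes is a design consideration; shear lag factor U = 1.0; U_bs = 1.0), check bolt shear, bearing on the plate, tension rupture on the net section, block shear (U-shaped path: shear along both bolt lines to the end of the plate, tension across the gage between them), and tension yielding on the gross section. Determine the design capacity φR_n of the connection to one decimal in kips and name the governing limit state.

68.9 kips (net-section rupture governs)

Bolt shear: A_b = π(0.625)²/4 = 0.3068 in². φR_n = 0.75 × 54 × 0.3068 × 8 × 1 = 99.4 kips.
Bearing (0.375 in plate, F_u = 70 ksi): end bolts L_c = 1.375 − 0.6875/2 = 1.03125, R_n = min(1.2×1.03125×0.375×70, 2.4×0.625×0.375×70) = 32.484 kips/bolt; interior L_c = 2.3125 − 0.6875 = 1.625, R_n = 39.375 kips/bolt. φR_n = 0.75 × (2×32.484 + 6×39.375) = 225.9 kips.
Tension rupture (net): A_n = (5 − 2×0.75)×0.375 = 1.3125 in² (U = 1.0, A_e = A_n). φR_n = 0.75 × 70 × 1.3125 = 68.9 kips.
Block shear: shear path 2×[1.375+3×2.3125] = 2×8.3125 in, A_gv = 6.2344, A_nv = 2×(8.3125 − 3.5×0.75)×0.375 = 4.2656 in²; tension across gage: (1.6875 − 1×0.75)×0.375 = 0.35156 in². R_n = min(0.6×70×4.2656, 0.6×50×6.2344) + 1.0×70×0.35156 = min(179.16, 187.03) + 24.609 = 203.77 kips. φR_n = 0.75 × 203.77 = 152.8 kips.
Tension yield (gross): A_g = 5×0.375 = 1.875 in². φR_n = 0.90 × 50 × 1.875 = 84.4 kips.
Governing: min(99.4, 225.9, 68.9, 152.8, 84.4) = 68.9 kips → net-section rupture.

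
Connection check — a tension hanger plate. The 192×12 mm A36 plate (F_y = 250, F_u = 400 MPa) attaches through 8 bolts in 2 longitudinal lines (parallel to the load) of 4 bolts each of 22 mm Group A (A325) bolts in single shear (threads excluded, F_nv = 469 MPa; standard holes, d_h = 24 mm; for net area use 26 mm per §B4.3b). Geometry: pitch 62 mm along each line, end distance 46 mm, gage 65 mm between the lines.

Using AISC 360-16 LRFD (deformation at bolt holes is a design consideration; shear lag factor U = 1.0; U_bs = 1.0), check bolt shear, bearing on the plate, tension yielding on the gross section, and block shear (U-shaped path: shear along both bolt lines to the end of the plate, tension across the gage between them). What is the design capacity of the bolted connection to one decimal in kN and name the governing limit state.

Bolt shear: A_b = π(22)²/4 = 380.13 mm². φR_n = 0.75 × 469 × 380.13 × 8 × 1 = 1069.7 kN.
Bearing (12 mm plate, F_u = 400 MPa): end bolts L_c = 46 − 24/2 = 34, R_n = min(1.2×34×12×400, 2.4×22×12×400) = 195.84 kN/bolt; interior L_c = 62 − 24 = 38, R_n = 218.88 kN/bolt. φR_n = 0.75 × (2×195.84 + 6×218.88) = 1278.7 kN.
Tension yield (gross): A_g = 192×12 = 2304 mm². φR_n = 0.90 × 250 × 2304 = 518.4 kN.
Block shear: shear path 2×[46+3×62] = 2×232 mm, A_gv = 5568, A_nv = 2×(232 − 3.5×26)×12 = 3384 mm²; tension across gage: (65 − 1×26)×12 = 468 mm². R_n = min(0.6×400×3384, 0.6×250×5568) + 1.0×400×468 = min(812.16, 835.2) + 187.2 = 999.36 kN. φR_n = 0.75 × 999.36 = 749.5 kN.
Governing: min(1069.7, 1278.7, 518.4, 749.5) = 518.4 kN → gross-section yield.

518.4 kN (gross-section yield governs)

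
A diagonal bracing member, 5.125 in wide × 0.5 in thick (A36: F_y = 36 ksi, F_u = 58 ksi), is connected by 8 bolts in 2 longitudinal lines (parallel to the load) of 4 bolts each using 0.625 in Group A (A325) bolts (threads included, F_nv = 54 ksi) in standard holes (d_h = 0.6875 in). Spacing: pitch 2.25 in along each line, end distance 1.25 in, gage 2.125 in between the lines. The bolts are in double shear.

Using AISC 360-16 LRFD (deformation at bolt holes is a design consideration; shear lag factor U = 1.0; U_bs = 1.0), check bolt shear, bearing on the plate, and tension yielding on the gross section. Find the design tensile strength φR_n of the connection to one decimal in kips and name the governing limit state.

83.0 kips (gross-section yield governs)

Bolt shear: A_b = π(0.625)²/4 = 0.3068 in². φR_n = 0.75 × 54 × 0.3068 × 8 × 2 = 198.8 kips.
Bearing (0.5 in plate, F_u = 58 ksi): end bolts L_c = 1.25 − 0.6875/2 = 0.90625, R_n = min(1.2×0.90625×0.5×58, 2.4×0.625×0.5×58) = 31.538 kips/bolt; interior L_c = 2.25 − 0.6875 = 1.5625, R_n = 43.5 kips/bolt. φR_n = 0.75 × (2×31.538 + 6×43.5) = 243.1 kips.
Tension yield (gross): A_g = 5.125×0.5 = 2.5625 in². φR_n = 0.90 × 36 × 2.5625 = 83.0 kips.
Governing: min(198.8, 243.1, 83.0) = 83.0 kips → gross-section yield.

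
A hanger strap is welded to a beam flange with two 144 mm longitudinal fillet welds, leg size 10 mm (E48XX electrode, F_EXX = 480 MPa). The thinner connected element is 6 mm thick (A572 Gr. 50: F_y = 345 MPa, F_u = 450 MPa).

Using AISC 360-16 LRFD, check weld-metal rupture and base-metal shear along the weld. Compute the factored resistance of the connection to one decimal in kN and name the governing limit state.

Weld metal: throat = 0.707×10 = 7.07 mm, L = 2×144 = 288 mm. φR_n = 0.75 × 0.6 × 480 × 7.07 × 288 = 439.8 kN.
Base metal shear (6 mm plate): yield φR_n = 1.0×0.6×345×6×288 = 357.7 kN; rupture φR_n = 0.75×0.6×450×6×288 = 349.9 kN; take 349.9 kN (rupture).
Governing: min(439.8, 349.9) = 349.9 kN → base-metal shear.

349.9 kN (base-metal shear governs)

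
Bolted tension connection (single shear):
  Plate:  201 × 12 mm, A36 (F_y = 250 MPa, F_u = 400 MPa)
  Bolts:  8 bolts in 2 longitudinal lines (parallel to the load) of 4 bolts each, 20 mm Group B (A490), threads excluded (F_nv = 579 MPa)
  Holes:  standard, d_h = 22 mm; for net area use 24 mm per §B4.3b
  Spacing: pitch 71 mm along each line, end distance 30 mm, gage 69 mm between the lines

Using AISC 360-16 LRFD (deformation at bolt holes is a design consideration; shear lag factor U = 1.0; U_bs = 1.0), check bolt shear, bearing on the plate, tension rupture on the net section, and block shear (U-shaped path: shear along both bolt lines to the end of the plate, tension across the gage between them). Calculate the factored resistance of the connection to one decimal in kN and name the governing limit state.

550.8 kN (net-section rupture governs)

Bolt shear: A_b = π(20)²/4 = 314.16 mm². φR_n = 0.75 × 579 × 314.16 × 8 × 1 = 1091.4 kN.
Bearing (12 mm plate, F_u = 400 MPa): end bolts L_c = 30 − 22/2 = 19, R_n = min(1.2×19×12×400, 2.4×20×12×400) = 109.44 kN/bolt; interior L_c = 71 − 22 = 49, R_n = 230.4 kN/bolt. φR_n = 0.75 × (2×109.44 + 6×230.4) = 1201.0 kN.
Tension rupture (net): A_n = (201 − 2×24)×12 = 1836 mm² (U = 1.0, A_e = A_n). φR_n = 0.75 × 400 × 1836 = 550.8 kN.
Block shear: shear path 2×[30+3×71] = 2×243 mm, A_gv = 5832, A_nv = 2×(243 − 3.5×24)×12 = 3816 mm²; tension across gage: (69 − 1×24)×12 = 540 mm². R_n = min(0.6×400×3816, 0.6×250×5832) + 1.0×400×540 = min(915.84, 874.8) + 216 = 1090.8 kN. φR_n = 0.75 × 1090.8 = 818.1 kN.
Governing: min(1091.4, 1201.0, 550.8, 818.1) = 550.8 kN → net-section rupture.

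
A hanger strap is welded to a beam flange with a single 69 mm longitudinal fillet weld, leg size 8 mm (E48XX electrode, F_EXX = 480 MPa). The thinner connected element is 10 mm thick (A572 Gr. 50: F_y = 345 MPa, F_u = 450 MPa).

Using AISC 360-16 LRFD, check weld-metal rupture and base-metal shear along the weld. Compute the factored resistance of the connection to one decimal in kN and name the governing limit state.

84.3 kN (weld metal governs)

Weld metal: throat = 0.707×8 = 5.656 mm, L = 69 mm. φR_n = 0.75 × 0.6 × 480 × 5.656 × 69 = 84.3 kN.
Base metal shear (10 mm plate): yield φR_n = 1.0×0.6×345×10×69 = 142.8 kN; rupture φR_n = 0.75×0.6×450×10×69 = 139.7 kN; take 139.7 kN (rupture).
Governing: min(84.3, 139.7) = 84.3 kN → weld metal.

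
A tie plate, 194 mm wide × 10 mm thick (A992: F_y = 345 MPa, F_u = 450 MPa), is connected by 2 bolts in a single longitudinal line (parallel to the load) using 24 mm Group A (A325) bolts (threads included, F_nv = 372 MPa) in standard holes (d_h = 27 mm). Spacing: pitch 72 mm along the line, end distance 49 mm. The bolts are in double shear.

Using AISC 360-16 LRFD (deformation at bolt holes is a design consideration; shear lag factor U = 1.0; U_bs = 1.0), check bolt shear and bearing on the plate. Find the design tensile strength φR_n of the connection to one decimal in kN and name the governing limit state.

Bolt shear: A_b = π(24)²/4 = 452.39 mm². φR_n = 0.75 × 372 × 452.39 × 2 × 2 = 504.9 kN.
Bearing (10 mm plate, F_u = 450 MPa): end bolts L_c = 49 − 27/2 = 35.5, R_n = min(1.2×35.5×10×450, 2.4×24×10×450) = 191.7 kN/bolt; interior L_c = 72 − 27 = 45, R_n = 243 kN/bolt. φR_n = 0.75 × (1×191.7 + 1×243) = 326.0 kN.
Governing: min(504.9, 326.0) = 326.0 kN → bearing.

326.0 kN (bearing governs)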